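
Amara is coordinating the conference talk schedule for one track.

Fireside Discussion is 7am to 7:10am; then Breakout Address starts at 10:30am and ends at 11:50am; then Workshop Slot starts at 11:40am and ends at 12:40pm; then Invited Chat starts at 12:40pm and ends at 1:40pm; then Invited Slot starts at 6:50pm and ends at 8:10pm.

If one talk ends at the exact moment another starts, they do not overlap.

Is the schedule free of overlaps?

Sorted by start: Fireside Discussion, Breakout Address, Workshop Slot, Invited Chat, Invited Slot.
Breakout Address starts after Fireside Discussion ends — done with Fireside Discussion.
Workshop Slot starts before Breakout Address ends → Breakout Address and Workshop Slot overlap.
That's a conflict, so the schedule is not conflict-free.

No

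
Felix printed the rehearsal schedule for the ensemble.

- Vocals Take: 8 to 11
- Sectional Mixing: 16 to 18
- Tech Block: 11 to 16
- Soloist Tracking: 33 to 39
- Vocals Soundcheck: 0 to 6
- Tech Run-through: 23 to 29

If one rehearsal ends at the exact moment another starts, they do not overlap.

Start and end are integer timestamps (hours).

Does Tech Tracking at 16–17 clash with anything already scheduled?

Yes — it overlaps Sectional Mixing

Vocals Soundcheck: ends 6 at or before Tech Tracking starts 16 → clear.
Vocals Take: ends 11 at or before Tech Tracking starts 16 → clear.
Tech Block: ends 16 at or before Tech Tracking starts 16 → clear.
Sectional Mixing: starts 16 before Tech Tracking ends 17, and ends 18 after Tech Tracking starts 16 → overlap.
Tech Run-through: starts 23 at or after Tech Tracking ends 17 → clear.
Soloist Tracking: starts 33 at or after Tech Tracking ends 17 → clear.
Tech Tracking overlaps Sectional Mixing.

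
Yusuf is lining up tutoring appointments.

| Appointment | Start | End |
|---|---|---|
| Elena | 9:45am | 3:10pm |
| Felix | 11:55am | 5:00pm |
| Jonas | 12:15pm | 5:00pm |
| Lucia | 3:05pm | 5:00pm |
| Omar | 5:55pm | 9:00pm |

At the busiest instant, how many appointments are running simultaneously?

4

Walk through starts and ends in time order (an end at T is processed before a start at T):
9:45am start Elena → 1
11:55am start Felix → 2
12:15pm start Jonas → 3
3:05pm start Lucia → 4
3:10pm end Elena → 3
5:00pm end Felix → 2
5:00pm end Jonas → 1
5:00pm end Lucia → 0
5:55pm start Omar → 1
9:00pm end Omar → 0
Peak is 4, at 3:05pm (Elena, Felix, Jonas, Lucia).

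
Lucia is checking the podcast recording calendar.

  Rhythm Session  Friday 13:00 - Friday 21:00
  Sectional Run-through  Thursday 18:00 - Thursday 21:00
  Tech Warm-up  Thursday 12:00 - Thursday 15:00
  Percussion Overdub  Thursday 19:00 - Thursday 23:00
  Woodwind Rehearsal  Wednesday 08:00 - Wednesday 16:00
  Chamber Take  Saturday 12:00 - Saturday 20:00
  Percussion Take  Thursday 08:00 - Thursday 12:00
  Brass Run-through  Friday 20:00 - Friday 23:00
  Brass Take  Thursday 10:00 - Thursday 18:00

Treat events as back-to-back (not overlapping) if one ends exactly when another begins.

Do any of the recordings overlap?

Sorted by start: Woodwind Rehearsal, Percussion Take, Brass Take, Tech Warm-up, Sectional Run-through, Percussion Overdub, Rhythm Session, Brass Run-through, Chamber Take.
Percussion Take starts after Woodwind Rehearsal ends, so nothing later overlaps Woodwind Rehearsal either.
Brass Take starts before Percussion Take ends → Percussion Take and Brass Take overlap.
That's a conflict, so the schedule is not conflict-free.

Yes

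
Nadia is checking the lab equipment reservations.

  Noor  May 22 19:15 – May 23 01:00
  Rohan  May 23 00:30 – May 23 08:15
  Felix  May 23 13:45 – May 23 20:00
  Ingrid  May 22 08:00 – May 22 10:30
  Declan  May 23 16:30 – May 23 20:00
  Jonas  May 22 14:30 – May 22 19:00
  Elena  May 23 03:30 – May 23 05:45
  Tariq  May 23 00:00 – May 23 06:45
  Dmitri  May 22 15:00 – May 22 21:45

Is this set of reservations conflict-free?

Check each pair: they overlap iff neither finishes before the other starts.
Sorted by start: Ingrid, Jonas, Dmitri, Noor, Tariq, Rohan, Elena, Felix, Declan.
Jonas starts after Ingrid ends — done with Ingrid.
Dmitri starts before Jonas ends → Jonas and Dmitri overlap.
That's a conflict, so the schedule is not conflict-free.

No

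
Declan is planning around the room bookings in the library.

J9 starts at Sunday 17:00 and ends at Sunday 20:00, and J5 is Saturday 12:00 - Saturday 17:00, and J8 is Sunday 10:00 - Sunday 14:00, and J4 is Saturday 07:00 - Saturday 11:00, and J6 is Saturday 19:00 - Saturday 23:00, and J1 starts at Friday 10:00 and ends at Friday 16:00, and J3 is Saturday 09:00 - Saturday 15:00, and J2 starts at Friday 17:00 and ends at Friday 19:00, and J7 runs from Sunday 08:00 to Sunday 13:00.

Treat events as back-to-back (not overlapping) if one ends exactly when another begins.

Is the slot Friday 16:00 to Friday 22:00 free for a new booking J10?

J1: ends Friday 16:00 at or before J10 starts Friday 16:00 → clear.
J2: starts Friday 17:00 before J10 ends Friday 22:00, and ends Friday 19:00 after J10 starts Friday 16:00 → overlap.
J4: starts Saturday 07:00 at or after J10 ends Friday 22:00 → clear.
J3: starts Saturday 09:00 at or after J10 ends Friday 22:00 → clear.
J5: starts Saturday 12:00 at or after J10 ends Friday 22:00 → clear.
J6: starts Saturday 19:00 at or after J10 ends Friday 22:00 → clear.
J7: starts Sunday 08:00 at or after J10 ends Friday 22:00 → clear.
J8: starts Sunday 10:00 at or after J10 ends Friday 22:00 → clear.
J9: starts Sunday 17:00 at or after J10 ends Friday 22:00 → clear.
J10 overlaps J2.

No — it overlaps J2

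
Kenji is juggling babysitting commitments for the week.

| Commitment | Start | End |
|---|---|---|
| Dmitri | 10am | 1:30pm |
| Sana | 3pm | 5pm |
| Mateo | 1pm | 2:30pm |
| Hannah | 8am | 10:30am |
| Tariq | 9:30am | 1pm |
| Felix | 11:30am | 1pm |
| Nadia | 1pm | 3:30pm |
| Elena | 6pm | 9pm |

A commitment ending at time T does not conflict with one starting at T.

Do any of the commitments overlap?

Yes

Sorted by start: Hannah, Tariq, Dmitri, Felix, Mateo, Nadia, Sana, Elena.
Tariq starts before Hannah ends → Hannah and Tariq overlap.
That's a conflict, so the schedule is not conflict-free.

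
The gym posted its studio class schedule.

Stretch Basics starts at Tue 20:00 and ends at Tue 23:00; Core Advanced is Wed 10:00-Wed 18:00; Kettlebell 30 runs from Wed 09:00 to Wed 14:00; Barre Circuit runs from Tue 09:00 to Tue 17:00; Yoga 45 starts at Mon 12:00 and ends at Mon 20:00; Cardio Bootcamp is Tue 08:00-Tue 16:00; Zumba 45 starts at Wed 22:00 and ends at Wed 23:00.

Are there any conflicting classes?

Check each pair: they overlap iff neither finishes before the other starts.
Sorted by start: Yoga 45, Cardio Bootcamp, Barre Circuit, Stretch Basics, Kettlebell 30, Core Advanced, Zumba 45.
Cardio Bootcamp starts after Yoga 45 ends — done with Yoga 45.
Barre Circuit starts before Cardio Bootcamp ends → Cardio Bootcamp and Barre Circuit overlap.
That's a conflict, so the schedule is not conflict-free.

Yes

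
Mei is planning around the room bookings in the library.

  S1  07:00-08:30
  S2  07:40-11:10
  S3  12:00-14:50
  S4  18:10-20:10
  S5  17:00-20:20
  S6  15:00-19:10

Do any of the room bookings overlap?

Sorted by start: S1, S2, S3, S6, S5, S4.
S2 starts before S1 ends → S1 and S2 overlap.
That's a conflict, so the schedule is not conflict-free.

Yes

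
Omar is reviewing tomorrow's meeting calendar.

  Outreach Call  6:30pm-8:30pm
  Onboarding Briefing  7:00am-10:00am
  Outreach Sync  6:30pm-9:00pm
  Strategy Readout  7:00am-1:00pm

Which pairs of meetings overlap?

Onboarding Briefing & Strategy Readout, Outreach Call & Outreach Sync

Sorted by start: Onboarding Briefing, Strategy Readout, Outreach Sync, Outreach Call.
Strategy Readout starts before Onboarding Briefing ends → Onboarding Briefing and Strategy Readout overlap.
Outreach Sync starts after Onboarding Briefing ends; Onboarding Briefing is clear from here.
Outreach Sync starts after Strategy Readout ends; Strategy Readout is clear from here.
Outreach Call starts before Outreach Sync ends → Outreach Sync and Outreach Call overlap.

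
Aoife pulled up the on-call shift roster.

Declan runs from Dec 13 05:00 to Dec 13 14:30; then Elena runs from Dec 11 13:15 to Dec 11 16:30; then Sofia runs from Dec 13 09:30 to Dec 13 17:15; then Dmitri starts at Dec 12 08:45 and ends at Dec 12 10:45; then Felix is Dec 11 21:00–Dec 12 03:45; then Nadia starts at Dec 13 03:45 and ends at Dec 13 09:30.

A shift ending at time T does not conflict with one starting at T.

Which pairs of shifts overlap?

Sorted by start: Elena, Felix, Dmitri, Nadia, Declan, Sofia.
Felix starts after Elena ends, so nothing later overlaps Elena either.
Dmitri starts after Felix ends, so nothing later overlaps Felix either.
Nadia starts after Dmitri ends, so nothing later overlaps Dmitri either.
Declan starts before Nadia ends → Nadia and Declan overlap.
Sofia starts exactly when Nadia ends (back-to-back, no overlap).
Sofia starts before Declan ends → Declan and Sofia overlap.

Declan & Nadia, Declan & Sofia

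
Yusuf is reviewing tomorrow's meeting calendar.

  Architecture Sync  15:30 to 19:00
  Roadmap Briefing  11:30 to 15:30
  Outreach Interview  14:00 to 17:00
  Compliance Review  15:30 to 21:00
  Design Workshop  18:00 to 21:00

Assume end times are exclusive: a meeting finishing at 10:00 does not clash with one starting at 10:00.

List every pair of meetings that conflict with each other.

Architecture Sync & Compliance Review, Architecture Sync & Design Workshop, Architecture Sync & Outreach Interview, Compliance Review & Design Workshop, Compliance Review & Outreach Interview, Outreach Interview & Roadmap Briefing

Two intervals overlap when each starts before the other ends.
Sorted by start: Roadmap Briefing, Outreach Interview, Architecture Sync, Compliance Review, Design Workshop.
Outreach Interview starts before Roadmap Briefing ends → Roadmap Briefing and Outreach Interview overlap.
Architecture Sync starts exactly when Roadmap Briefing ends (back-to-back, no overlap), so Roadmap Briefing has no further overlaps.
Architecture Sync starts before Outreach Interview ends → Outreach Interview and Architecture Sync overlap.
Compliance Review starts before Outreach Interview ends → Outreach Interview and Compliance Review overlap.
Design Workshop starts after Outreach Interview ends.
Compliance Review starts before Architecture Sync ends → Architecture Sync and Compliance Review overlap.
Design Workshop starts before Architecture Sync ends → Architecture Sync and Design Workshop overlap.
Design Workshop starts before Compliance Review ends → Compliance Review and Design Workshop overlap.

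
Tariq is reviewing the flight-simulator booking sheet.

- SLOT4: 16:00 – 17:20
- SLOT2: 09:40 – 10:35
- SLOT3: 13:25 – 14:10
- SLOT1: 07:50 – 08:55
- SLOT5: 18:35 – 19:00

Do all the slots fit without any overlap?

Sorted by start: SLOT1, SLOT2, SLOT3, SLOT4, SLOT5.
SLOT2 starts after SLOT1 ends, so SLOT1 has no further overlaps.
SLOT3 starts after SLOT2 ends, so SLOT2 has no further overlaps.
SLOT4 starts after SLOT3 ends, so SLOT3 has no further overlaps.
SLOT5 starts after SLOT4 ends.
Every pair is clear; the schedule has no overlaps.

Yes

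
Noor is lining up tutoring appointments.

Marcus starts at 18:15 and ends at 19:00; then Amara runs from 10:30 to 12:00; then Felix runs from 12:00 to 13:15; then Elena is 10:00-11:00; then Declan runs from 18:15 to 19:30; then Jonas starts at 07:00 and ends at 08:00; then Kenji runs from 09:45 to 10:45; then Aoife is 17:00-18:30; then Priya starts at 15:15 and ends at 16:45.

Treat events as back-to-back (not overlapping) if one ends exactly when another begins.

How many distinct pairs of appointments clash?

6

Two intervals overlap when each starts before the other ends.
Sorted by start: Jonas, Kenji, Elena, Amara, Felix, Priya, Aoife, Declan, Marcus.
Kenji starts after Jonas ends — done with Jonas.
Elena starts before Kenji ends → Kenji and Elena overlap.
Amara starts before Kenji ends → Kenji and Amara overlap.
Felix starts after Kenji ends — done with Kenji.
Amara starts before Elena ends → Elena and Amara overlap.
Felix starts after Elena ends — done with Elena.
Felix starts exactly when Amara ends (back-to-back, no overlap) — done with Amara.
Priya starts after Felix ends — done with Felix.
Aoife starts after Priya ends — done with Priya.
Declan starts before Aoife ends → Aoife and Declan overlap.
Marcus starts before Aoife ends → Aoife and Marcus overlap.
Marcus starts before Declan ends → Declan and Marcus overlap.
Overlapping pairs: Amara & Elena, Amara & Kenji, Aoife & Declan, Aoife & Marcus, Declan & Marcus, Elena & Kenji — 6 in total.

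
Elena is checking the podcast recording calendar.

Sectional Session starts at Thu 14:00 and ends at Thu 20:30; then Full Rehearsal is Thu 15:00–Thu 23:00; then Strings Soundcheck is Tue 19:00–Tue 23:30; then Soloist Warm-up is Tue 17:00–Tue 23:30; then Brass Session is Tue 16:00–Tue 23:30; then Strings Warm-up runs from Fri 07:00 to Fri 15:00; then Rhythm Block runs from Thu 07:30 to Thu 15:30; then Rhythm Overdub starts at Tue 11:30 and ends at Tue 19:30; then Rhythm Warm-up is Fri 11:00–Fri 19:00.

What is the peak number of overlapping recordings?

Walk through starts and ends in time order (an end at T is processed before a start at T):
Tue 11:30 start Rhythm Overdub → 1
Tue 16:00 start Brass Session → 2
Tue 17:00 start Soloist Warm-up → 3
Tue 19:00 start Strings Soundcheck → 4
Tue 19:30 end Rhythm Overdub → 3
Tue 23:30 end Brass Session → 2
Tue 23:30 end Soloist Warm-up → 1
Tue 23:30 end Strings Soundcheck → 0
Thu 07:30 start Rhythm Block → 1
Thu 14:00 start Sectional Session → 2
Thu 15:00 start Full Rehearsal → 3
Thu 15:30 end Rhythm Block → 2
Thu 20:30 end Sectional Session → 1
Thu 23:00 end Full Rehearsal → 0
Fri 07:00 start Strings Warm-up → 1
Fri 11:00 start Rhythm Warm-up → 2
Fri 15:00 end Strings Warm-up → 1
Fri 19:00 end Rhythm Warm-up → 0
Peak is 4, at Tue 19:00 (Brass Session, Rhythm Overdub, Soloist Warm-up, Strings Soundcheck).

4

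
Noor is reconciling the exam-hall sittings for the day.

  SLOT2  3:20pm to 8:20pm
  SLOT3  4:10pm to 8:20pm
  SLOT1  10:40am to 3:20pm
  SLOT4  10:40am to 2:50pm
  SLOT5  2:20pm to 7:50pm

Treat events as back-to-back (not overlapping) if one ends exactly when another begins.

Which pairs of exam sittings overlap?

Sorted by start: SLOT1, SLOT4, SLOT5, SLOT2, SLOT3.
SLOT4 starts before SLOT1 ends → SLOT1 and SLOT4 overlap.
SLOT5 starts before SLOT1 ends → SLOT1 and SLOT5 overlap.
SLOT2 starts exactly when SLOT1 ends (back-to-back, no overlap), so SLOT1 has no further overlaps.
SLOT5 starts before SLOT4 ends → SLOT4 and SLOT5 overlap.
SLOT2 starts after SLOT4 ends, so SLOT4 has no further overlaps.
SLOT2 starts before SLOT5 ends → SLOT5 and SLOT2 overlap.
SLOT3 starts before SLOT5 ends → SLOT5 and SLOT3 overlap.
SLOT3 starts before SLOT2 ends → SLOT2 and SLOT3 overlap.

SLOT1 & SLOT4, SLOT1 & SLOT5, SLOT2 & SLOT3, SLOT2 & SLOT5, SLOT3 & SLOT5, SLOT4 & SLOT5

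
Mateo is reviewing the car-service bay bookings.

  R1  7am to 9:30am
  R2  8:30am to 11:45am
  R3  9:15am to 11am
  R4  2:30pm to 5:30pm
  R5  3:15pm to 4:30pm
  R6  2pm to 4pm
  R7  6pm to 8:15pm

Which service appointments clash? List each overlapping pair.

R1 & R2, R1 & R3, R2 & R3, R4 & R5, R4 & R6, R5 & R6

Sorted by start: R1, R2, R3, R6, R4, R5, R7.
R2 starts before R1 ends → R1 and R2 overlap.
R3 starts before R1 ends → R1 and R3 overlap.
R6 starts after R1 ends — done with R1.
R3 starts before R2 ends → R2 and R3 overlap.
R6 starts after R2 ends — done with R2.
R6 starts after R3 ends — done with R3.
R4 starts before R6 ends → R6 and R4 overlap.
R5 starts before R6 ends → R6 and R5 overlap.
R7 starts after R6 ends.
R5 starts before R4 ends → R4 and R5 overlap.
R7 starts after R4 ends.
R7 starts after R5 ends.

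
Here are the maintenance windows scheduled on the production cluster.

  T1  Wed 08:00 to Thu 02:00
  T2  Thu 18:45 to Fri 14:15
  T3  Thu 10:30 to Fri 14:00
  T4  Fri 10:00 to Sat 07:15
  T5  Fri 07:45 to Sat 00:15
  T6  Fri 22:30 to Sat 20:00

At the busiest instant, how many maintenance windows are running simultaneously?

4

Sort all start/end points and keep a running count:
Wed 08:00 start T1 → 1
Thu 02:00 end T1 → 0
Thu 10:30 start T3 → 1
Thu 18:45 start T2 → 2
Fri 07:45 start T5 → 3
Fri 10:00 start T4 → 4
Fri 14:00 end T3 → 3
Fri 14:15 end T2 → 2
Fri 22:30 start T6 → 3
Sat 00:15 end T5 → 2
Sat 07:15 end T4 → 1
Sat 20:00 end T6 → 0
Peak is 4, at Fri 10:00 (T2, T3, T4, T5).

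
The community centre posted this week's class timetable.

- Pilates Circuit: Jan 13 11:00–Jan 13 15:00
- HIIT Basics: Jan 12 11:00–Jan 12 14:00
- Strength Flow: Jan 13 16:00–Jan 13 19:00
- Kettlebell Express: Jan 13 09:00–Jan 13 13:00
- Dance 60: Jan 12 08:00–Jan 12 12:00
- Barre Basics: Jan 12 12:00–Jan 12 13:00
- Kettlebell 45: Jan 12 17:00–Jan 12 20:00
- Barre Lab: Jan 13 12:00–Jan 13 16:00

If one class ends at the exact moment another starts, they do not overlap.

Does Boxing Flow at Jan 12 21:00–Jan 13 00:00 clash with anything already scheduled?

Dance 60: ends Jan 12 12:00 at or before Boxing Flow starts Jan 12 21:00 → clear.
HIIT Basics: ends Jan 12 14:00 at or before Boxing Flow starts Jan 12 21:00 → clear.
Barre Basics: ends Jan 12 13:00 at or before Boxing Flow starts Jan 12 21:00 → clear.
Kettlebell 45: ends Jan 12 20:00 at or before Boxing Flow starts Jan 12 21:00 → clear.
Kettlebell Express: starts Jan 13 09:00 at or after Boxing Flow ends Jan 13 00:00 → clear.
Pilates Circuit: starts Jan 13 11:00 at or after Boxing Flow ends Jan 13 00:00 → clear.
Barre Lab: starts Jan 13 12:00 at or after Boxing Flow ends Jan 13 00:00 → clear.
Strength Flow: starts Jan 13 16:00 at or after Boxing Flow ends Jan 13 00:00 → clear.

No — it doesn't clash with anything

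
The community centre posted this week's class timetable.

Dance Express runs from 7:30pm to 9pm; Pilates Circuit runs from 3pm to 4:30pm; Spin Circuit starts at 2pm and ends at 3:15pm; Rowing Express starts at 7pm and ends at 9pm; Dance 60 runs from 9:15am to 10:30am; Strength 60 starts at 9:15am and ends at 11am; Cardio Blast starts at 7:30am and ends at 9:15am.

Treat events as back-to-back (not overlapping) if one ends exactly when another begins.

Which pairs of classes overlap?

Dance 60 & Strength 60, Dance Express & Rowing Express, Pilates Circuit & Spin Circuit

Sorted by start: Cardio Blast, Strength 60, Dance 60, Spin Circuit, Pilates Circuit, Rowing Express, Dance Express.
Strength 60 starts exactly when Cardio Blast ends (back-to-back, no overlap); Cardio Blast is clear from here.
Dance 60 starts before Strength 60 ends → Strength 60 and Dance 60 overlap.
Spin Circuit starts after Strength 60 ends; Strength 60 is clear from here.
Spin Circuit starts after Dance 60 ends; Dance 60 is clear from here.
Pilates Circuit starts before Spin Circuit ends → Spin Circuit and Pilates Circuit overlap.
Rowing Express starts after Spin Circuit ends; Spin Circuit is clear from here.
Rowing Express starts after Pilates Circuit ends; Pilates Circuit is clear from here.
Dance Express starts before Rowing Express ends → Rowing Express and Dance Express overlap.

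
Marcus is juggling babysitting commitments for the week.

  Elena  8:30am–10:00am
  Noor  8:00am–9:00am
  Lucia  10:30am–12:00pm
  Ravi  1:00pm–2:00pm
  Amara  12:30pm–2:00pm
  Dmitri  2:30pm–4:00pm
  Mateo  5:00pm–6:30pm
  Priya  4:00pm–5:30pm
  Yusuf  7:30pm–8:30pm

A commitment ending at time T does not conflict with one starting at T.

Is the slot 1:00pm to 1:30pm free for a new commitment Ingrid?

No — it overlaps Amara, Ravi

Noor: ends 9:00am at or before Ingrid starts 1:00pm → clear.
Elena: ends 10:00am at or before Ingrid starts 1:00pm → clear.
Lucia: ends 12:00pm at or before Ingrid starts 1:00pm → clear.
Amara: starts 12:30pm before Ingrid ends 1:30pm, and ends 2:00pm after Ingrid starts 1:00pm → overlap.
Ravi: starts 1:00pm before Ingrid ends 1:30pm, and ends 2:00pm after Ingrid starts 1:00pm → overlap.
Dmitri: starts 2:30pm at or after Ingrid ends 1:30pm → clear.
Priya: starts 4:00pm at or after Ingrid ends 1:30pm → clear.
Mateo: starts 5:00pm at or after Ingrid ends 1:30pm → clear.
Yusuf: starts 7:30pm at or after Ingrid ends 1:30pm → clear.
Ingrid overlaps Ravi, Amara.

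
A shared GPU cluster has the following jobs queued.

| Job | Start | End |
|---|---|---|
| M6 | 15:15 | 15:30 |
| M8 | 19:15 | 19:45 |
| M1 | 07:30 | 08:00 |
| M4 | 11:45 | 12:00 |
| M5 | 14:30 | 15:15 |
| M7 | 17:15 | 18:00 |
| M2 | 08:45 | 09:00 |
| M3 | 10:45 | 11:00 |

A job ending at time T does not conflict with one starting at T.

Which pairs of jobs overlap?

none

Sorted by start: M1, M2, M3, M4, M5, M6, M7, M8.
M2 starts after M1 ends; M1 is clear from here.
M3 starts after M2 ends; M2 is clear from here.
M4 starts after M3 ends; M3 is clear from here.
M5 starts after M4 ends; M4 is clear from here.
M6 starts exactly when M5 ends (back-to-back, no overlap); M5 is clear from here.
M7 starts after M6 ends; M6 is clear from here.
M8 starts after M7 ends.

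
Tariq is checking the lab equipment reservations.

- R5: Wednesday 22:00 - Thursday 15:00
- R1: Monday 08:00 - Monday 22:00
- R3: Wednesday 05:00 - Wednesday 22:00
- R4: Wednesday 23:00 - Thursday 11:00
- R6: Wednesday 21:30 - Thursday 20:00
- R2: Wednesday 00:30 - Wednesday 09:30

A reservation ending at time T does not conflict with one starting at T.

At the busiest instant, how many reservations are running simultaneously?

3

Sweep the timeline, counting +1 at each start and −1 at each end (ends before starts at a tie):
Monday 08:00 start R1 → 1
Monday 22:00 end R1 → 0
Wednesday 00:30 start R2 → 1
Wednesday 05:00 start R3 → 2
Wednesday 09:30 end R2 → 1
Wednesday 21:30 start R6 → 2
Wednesday 22:00 end R3 → 1
Wednesday 22:00 start R5 → 2
Wednesday 23:00 start R4 → 3
Thursday 11:00 end R4 → 2
Thursday 15:00 end R5 → 1
Thursday 20:00 end R6 → 0
Peak is 3, at Wednesday 23:00 (R4, R5, R6).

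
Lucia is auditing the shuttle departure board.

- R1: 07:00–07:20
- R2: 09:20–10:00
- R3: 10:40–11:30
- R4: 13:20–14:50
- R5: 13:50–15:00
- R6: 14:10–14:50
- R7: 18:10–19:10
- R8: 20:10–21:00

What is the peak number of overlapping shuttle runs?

3

Walk through starts and ends in time order (an end at T is processed before a start at T):
07:00 start R1 → 1
07:20 end R1 → 0
09:20 start R2 → 1
10:00 end R2 → 0
10:40 start R3 → 1
11:30 end R3 → 0
13:20 start R4 → 1
13:50 start R5 → 2
14:10 start R6 → 3
14:50 end R4 → 2
14:50 end R6 → 1
15:00 end R5 → 0
18:10 start R7 → 1
19:10 end R7 → 0
20:10 start R8 → 1
21:00 end R8 → 0
Peak is 3, at 14:10 (R4, R5, R6).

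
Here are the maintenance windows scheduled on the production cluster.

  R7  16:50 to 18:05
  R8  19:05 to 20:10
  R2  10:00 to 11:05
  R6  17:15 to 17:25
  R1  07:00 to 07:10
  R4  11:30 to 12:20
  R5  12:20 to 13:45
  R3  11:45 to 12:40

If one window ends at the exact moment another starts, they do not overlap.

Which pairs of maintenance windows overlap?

Check each pair: they overlap iff neither finishes before the other starts.
Sorted by start: R1, R2, R4, R3, R5, R7, R6, R8.
R2 starts after R1 ends, so R1 has no further overlaps.
R4 starts after R2 ends, so R2 has no further overlaps.
R3 starts before R4 ends → R4 and R3 overlap.
R5 starts exactly when R4 ends (back-to-back, no overlap), so R4 has no further overlaps.
R5 starts before R3 ends → R3 and R5 overlap.
R7 starts after R3 ends, so R3 has no further overlaps.
R7 starts after R5 ends, so R5 has no further overlaps.
R6 starts before R7 ends → R7 and R6 overlap.
R8 starts after R7 ends.
R8 starts after R6 ends.

R3 & R4, R3 & R5, R6 & R7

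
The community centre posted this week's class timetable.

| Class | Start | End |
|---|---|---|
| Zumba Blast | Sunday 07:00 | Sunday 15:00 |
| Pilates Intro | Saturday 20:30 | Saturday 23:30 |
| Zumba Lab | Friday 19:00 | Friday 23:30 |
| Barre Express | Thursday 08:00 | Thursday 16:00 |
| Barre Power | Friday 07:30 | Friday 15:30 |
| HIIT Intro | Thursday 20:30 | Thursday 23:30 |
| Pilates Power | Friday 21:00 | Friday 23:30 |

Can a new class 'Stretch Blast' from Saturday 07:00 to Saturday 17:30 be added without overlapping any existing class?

Yes — the slot is free

Barre Express: ends Thursday 16:00 at or before Stretch Blast starts Saturday 07:00 → clear.
HIIT Intro: ends Thursday 23:30 at or before Stretch Blast starts Saturday 07:00 → clear.
Barre Power: ends Friday 15:30 at or before Stretch Blast starts Saturday 07:00 → clear.
Zumba Lab: ends Friday 23:30 at or before Stretch Blast starts Saturday 07:00 → clear.
Pilates Power: ends Friday 23:30 at or before Stretch Blast starts Saturday 07:00 → clear.
Pilates Intro: starts Saturday 20:30 at or after Stretch Blast ends Saturday 17:30 → clear.
Zumba Blast: starts Sunday 07:00 at or after Stretch Blast ends Saturday 17:30 → clear.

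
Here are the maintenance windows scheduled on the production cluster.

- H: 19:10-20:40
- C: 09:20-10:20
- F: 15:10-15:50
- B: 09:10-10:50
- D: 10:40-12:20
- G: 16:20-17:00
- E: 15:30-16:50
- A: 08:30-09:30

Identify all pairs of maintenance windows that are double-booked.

A & B, A & C, B & C, B & D, E & F, E & G

Sorted by start: A, B, C, D, F, E, G, H.
B starts before A ends → A and B overlap.
C starts before A ends → A and C overlap.
D starts after A ends, so A has no further overlaps.
C starts before B ends → B and C overlap.
D starts before B ends → B and D overlap.
F starts after B ends, so B has no further overlaps.
D starts after C ends, so C has no further overlaps.
F starts after D ends, so D has no further overlaps.
E starts before F ends → F and E overlap.
G starts after F ends, so F has no further overlaps.
G starts before E ends → E and G overlap.
H starts after E ends.
H starts after G ends.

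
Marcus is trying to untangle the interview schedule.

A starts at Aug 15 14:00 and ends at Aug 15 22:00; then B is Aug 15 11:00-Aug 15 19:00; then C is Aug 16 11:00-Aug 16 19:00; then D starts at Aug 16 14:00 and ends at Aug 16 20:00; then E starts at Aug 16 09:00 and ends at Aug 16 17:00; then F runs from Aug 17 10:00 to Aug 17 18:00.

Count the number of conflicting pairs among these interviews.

Sorted by start: B, A, E, C, D, F.
A starts before B ends → B and A overlap.
E starts after B ends — done with B.
E starts after A ends — done with A.
C starts before E ends → E and C overlap.
D starts before E ends → E and D overlap.
F starts after E ends.
D starts before C ends → C and D overlap.
F starts after C ends.
F starts after D ends.
Overlapping pairs: A & B, C & D, C & E, D & E — 4 in total.

4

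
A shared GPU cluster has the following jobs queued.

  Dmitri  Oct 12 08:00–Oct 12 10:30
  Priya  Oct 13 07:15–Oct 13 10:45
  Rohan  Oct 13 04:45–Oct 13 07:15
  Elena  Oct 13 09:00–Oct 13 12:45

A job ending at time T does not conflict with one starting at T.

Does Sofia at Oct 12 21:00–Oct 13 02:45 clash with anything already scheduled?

Dmitri: ends Oct 12 10:30 at or before Sofia starts Oct 12 21:00 → clear.
Rohan: starts Oct 13 04:45 at or after Sofia ends Oct 13 02:45 → clear.
Priya: starts Oct 13 07:15 at or after Sofia ends Oct 13 02:45 → clear.
Elena: starts Oct 13 09:00 at or after Sofia ends Oct 13 02:45 → clear.

No — it doesn't clash with anything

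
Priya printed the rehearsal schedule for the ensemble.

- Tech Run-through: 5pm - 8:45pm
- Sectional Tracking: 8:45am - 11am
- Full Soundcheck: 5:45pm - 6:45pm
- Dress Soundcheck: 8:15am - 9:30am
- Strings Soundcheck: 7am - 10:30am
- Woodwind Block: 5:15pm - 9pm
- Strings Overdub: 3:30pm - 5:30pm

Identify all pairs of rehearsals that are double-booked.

Dress Soundcheck & Sectional Tracking, Dress Soundcheck & Strings Soundcheck, Full Soundcheck & Tech Run-through, Full Soundcheck & Woodwind Block, Sectional Tracking & Strings Soundcheck, Strings Overdub & Tech Run-through, Strings Overdub & Woodwind Block, Tech Run-through & Woodwind Block

Check each pair: they overlap iff neither finishes before the other starts.
Sorted by start: Strings Soundcheck, Dress Soundcheck, Sectional Tracking, Strings Overdub, Tech Run-through, Woodwind Block, Full Soundcheck.
Dress Soundcheck starts before Strings Soundcheck ends → Strings Soundcheck and Dress Soundcheck overlap.
Sectional Tracking starts before Strings Soundcheck ends → Strings Soundcheck and Sectional Tracking overlap.
Strings Overdub starts after Strings Soundcheck ends, so Strings Soundcheck has no further overlaps.
Sectional Tracking starts before Dress Soundcheck ends → Dress Soundcheck and Sectional Tracking overlap.
Strings Overdub starts after Dress Soundcheck ends, so Dress Soundcheck has no further overlaps.
Strings Overdub starts after Sectional Tracking ends, so Sectional Tracking has no further overlaps.
Tech Run-through starts before Strings Overdub ends → Strings Overdub and Tech Run-through overlap.
Woodwind Block starts before Strings Overdub ends → Strings Overdub and Woodwind Block overlap.
Full Soundcheck starts after Strings Overdub ends.
Woodwind Block starts before Tech Run-through ends → Tech Run-through and Woodwind Block overlap.
Full Soundcheck starts before Tech Run-through ends → Tech Run-through and Full Soundcheck overlap.
Full Soundcheck starts before Woodwind Block ends → Woodwind Block and Full Soundcheck overlap.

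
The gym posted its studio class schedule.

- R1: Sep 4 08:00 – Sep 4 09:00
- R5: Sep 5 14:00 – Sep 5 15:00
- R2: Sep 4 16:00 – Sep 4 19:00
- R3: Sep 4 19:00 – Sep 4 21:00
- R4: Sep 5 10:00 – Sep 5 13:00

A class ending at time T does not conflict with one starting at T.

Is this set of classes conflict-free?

Yes

Two intervals overlap when each starts before the other ends.
Sorted by start: R1, R2, R3, R4, R5.
R2 starts after R1 ends, so nothing later overlaps R1 either.
R3 starts exactly when R2 ends (back-to-back, no overlap), so nothing later overlaps R2 either.
R4 starts after R3 ends, so nothing later overlaps R3 either.
R5 starts after R4 ends.
Every pair is clear; the schedule has no overlaps.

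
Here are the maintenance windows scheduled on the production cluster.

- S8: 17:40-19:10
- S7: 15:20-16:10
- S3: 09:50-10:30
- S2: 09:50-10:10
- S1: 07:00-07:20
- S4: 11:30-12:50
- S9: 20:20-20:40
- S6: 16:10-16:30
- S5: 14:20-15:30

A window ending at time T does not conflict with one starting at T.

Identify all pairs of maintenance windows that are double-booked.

S2 & S3, S5 & S7

Sorted by start: S1, S2, S3, S4, S5, S7, S6, S8, S9.
S2 starts after S1 ends — done with S1.
S3 starts before S2 ends → S2 and S3 overlap.
S4 starts after S2 ends — done with S2.
S4 starts after S3 ends — done with S3.
S5 starts after S4 ends — done with S4.
S7 starts before S5 ends → S5 and S7 overlap.
S6 starts after S5 ends — done with S5.
S6 starts exactly when S7 ends (back-to-back, no overlap) — done with S7.
S8 starts after S6 ends — done with S6.
S9 starts after S8 ends.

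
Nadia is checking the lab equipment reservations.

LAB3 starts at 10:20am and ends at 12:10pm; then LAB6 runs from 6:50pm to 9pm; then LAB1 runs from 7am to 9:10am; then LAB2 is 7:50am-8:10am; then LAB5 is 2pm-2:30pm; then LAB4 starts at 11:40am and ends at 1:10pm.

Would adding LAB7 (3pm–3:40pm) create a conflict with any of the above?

No — it doesn't clash with anything

LAB1: ends 9:10am at or before LAB7 starts 3pm → clear.
LAB2: ends 8:10am at or before LAB7 starts 3pm → clear.
LAB3: ends 12:10pm at or before LAB7 starts 3pm → clear.
LAB4: ends 1:10pm at or before LAB7 starts 3pm → clear.
LAB5: ends 2:30pm at or before LAB7 starts 3pm → clear.
LAB6: starts 6:50pm at or after LAB7 ends 3:40pm → clear.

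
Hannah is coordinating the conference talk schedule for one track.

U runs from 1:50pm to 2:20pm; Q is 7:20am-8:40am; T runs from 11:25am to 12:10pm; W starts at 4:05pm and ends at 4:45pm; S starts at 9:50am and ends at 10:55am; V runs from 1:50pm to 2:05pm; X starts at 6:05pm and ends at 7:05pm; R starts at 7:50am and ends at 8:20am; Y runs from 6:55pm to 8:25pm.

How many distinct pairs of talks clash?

3

Sorted by start: Q, R, S, T, U, V, W, X, Y.
R starts before Q ends → Q and R overlap.
S starts after Q ends; Q is clear from here.
S starts after R ends; R is clear from here.
T starts after S ends; S is clear from here.
U starts after T ends; T is clear from here.
V starts before U ends → U and V overlap.
W starts after U ends; U is clear from here.
W starts after V ends; V is clear from here.
X starts after W ends; W is clear from here.
Y starts before X ends → X and Y overlap.
Overlapping pairs: Q & R, U & V, X & Y — 3 in total.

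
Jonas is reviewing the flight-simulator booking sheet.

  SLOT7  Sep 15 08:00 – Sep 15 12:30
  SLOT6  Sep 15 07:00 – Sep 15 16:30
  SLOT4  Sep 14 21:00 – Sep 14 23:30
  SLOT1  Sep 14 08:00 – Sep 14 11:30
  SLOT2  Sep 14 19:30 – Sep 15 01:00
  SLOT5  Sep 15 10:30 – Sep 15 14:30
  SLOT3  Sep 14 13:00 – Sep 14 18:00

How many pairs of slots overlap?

Check each pair: they overlap iff neither finishes before the other starts.
Sorted by start: SLOT1, SLOT3, SLOT2, SLOT4, SLOT6, SLOT7, SLOT5.
SLOT3 starts after SLOT1 ends — done with SLOT1.
SLOT2 starts after SLOT3 ends — done with SLOT3.
SLOT4 starts before SLOT2 ends → SLOT2 and SLOT4 overlap.
SLOT6 starts after SLOT2 ends — done with SLOT2.
SLOT6 starts after SLOT4 ends — done with SLOT4.
SLOT7 starts before SLOT6 ends → SLOT6 and SLOT7 overlap.
SLOT5 starts before SLOT6 ends → SLOT6 and SLOT5 overlap.
SLOT5 starts before SLOT7 ends → SLOT7 and SLOT5 overlap.
Overlapping pairs: SLOT2 & SLOT4, SLOT5 & SLOT6, SLOT5 & SLOT7, SLOT6 & SLOT7 — 4 in total.

4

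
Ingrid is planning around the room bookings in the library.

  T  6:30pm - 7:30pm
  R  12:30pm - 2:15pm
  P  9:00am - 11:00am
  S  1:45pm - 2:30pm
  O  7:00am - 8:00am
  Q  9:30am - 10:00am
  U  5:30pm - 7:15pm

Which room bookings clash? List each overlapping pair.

Sorted by start: O, P, Q, R, S, U, T.
P starts after O ends; O is clear from here.
Q starts before P ends → P and Q overlap.
R starts after P ends; P is clear from here.
R starts after Q ends; Q is clear from here.
S starts before R ends → R and S overlap.
U starts after R ends; R is clear from here.
U starts after S ends; S is clear from here.
T starts before U ends → U and T overlap.

P & Q, R & S, T & U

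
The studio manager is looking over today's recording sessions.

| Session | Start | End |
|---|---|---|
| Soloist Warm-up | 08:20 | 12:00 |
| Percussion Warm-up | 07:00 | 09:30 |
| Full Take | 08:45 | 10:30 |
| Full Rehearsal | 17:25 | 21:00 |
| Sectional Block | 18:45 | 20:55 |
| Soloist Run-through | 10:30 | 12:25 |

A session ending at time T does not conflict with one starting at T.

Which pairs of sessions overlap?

Full Rehearsal & Sectional Block, Full Take & Percussion Warm-up, Full Take & Soloist Warm-up, Percussion Warm-up & Soloist Warm-up, Soloist Run-through & Soloist Warm-up

Sorted by start: Percussion Warm-up, Soloist Warm-up, Full Take, Soloist Run-through, Full Rehearsal, Sectional Block.
Soloist Warm-up starts before Percussion Warm-up ends → Percussion Warm-up and Soloist Warm-up overlap.
Full Take starts before Percussion Warm-up ends → Percussion Warm-up and Full Take overlap.
Soloist Run-through starts after Percussion Warm-up ends, so nothing later overlaps Percussion Warm-up either.
Full Take starts before Soloist Warm-up ends → Soloist Warm-up and Full Take overlap.
Soloist Run-through starts before Soloist Warm-up ends → Soloist Warm-up and Soloist Run-through overlap.
Full Rehearsal starts after Soloist Warm-up ends, so nothing later overlaps Soloist Warm-up either.
Soloist Run-through starts exactly when Full Take ends (back-to-back, no overlap), so nothing later overlaps Full Take either.
Full Rehearsal starts after Soloist Run-through ends, so nothing later overlaps Soloist Run-through either.
Sectional Block starts before Full Rehearsal ends → Full Rehearsal and Sectional Block overlap.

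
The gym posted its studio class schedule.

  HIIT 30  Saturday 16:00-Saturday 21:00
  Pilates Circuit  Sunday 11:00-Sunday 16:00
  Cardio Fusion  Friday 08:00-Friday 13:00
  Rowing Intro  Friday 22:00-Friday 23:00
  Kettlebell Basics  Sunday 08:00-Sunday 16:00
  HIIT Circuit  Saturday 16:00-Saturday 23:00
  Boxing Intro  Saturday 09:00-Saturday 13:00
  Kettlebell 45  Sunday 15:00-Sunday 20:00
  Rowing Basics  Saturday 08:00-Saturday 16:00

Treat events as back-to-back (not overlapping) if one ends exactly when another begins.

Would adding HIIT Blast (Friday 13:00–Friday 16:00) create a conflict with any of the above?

No — it doesn't clash with anything

Cardio Fusion: ends Friday 13:00 at or before HIIT Blast starts Friday 13:00 → clear.
Rowing Intro: starts Friday 22:00 at or after HIIT Blast ends Friday 16:00 → clear.
Rowing Basics: starts Saturday 08:00 at or after HIIT Blast ends Friday 16:00 → clear.
Boxing Intro: starts Saturday 09:00 at or after HIIT Blast ends Friday 16:00 → clear.
HIIT 30: starts Saturday 16:00 at or after HIIT Blast ends Friday 16:00 → clear.
HIIT Circuit: starts Saturday 16:00 at or after HIIT Blast ends Friday 16:00 → clear.
Kettlebell Basics: starts Sunday 08:00 at or after HIIT Blast ends Friday 16:00 → clear.
Pilates Circuit: starts Sunday 11:00 at or after HIIT Blast ends Friday 16:00 → clear.
Kettlebell 45: starts Sunday 15:00 at or after HIIT Blast ends Friday 16:00 → clear.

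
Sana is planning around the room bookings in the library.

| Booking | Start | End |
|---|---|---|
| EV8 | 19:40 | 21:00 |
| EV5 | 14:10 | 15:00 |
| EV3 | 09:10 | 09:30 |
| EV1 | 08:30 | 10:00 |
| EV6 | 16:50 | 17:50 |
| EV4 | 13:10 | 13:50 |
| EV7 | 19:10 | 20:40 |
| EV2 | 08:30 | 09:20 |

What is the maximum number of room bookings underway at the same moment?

3

Sort all start/end points and keep a running count:
08:30 start EV1 → 1
08:30 start EV2 → 2
09:10 start EV3 → 3
09:20 end EV2 → 2
09:30 end EV3 → 1
10:00 end EV1 → 0
13:10 start EV4 → 1
13:50 end EV4 → 0
14:10 start EV5 → 1
15:00 end EV5 → 0
16:50 start EV6 → 1
17:50 end EV6 → 0
19:10 start EV7 → 1
19:40 start EV8 → 2
20:40 end EV7 → 1
21:00 end EV8 → 0
Peak is 3, at 09:10 (EV1, EV2, EV3).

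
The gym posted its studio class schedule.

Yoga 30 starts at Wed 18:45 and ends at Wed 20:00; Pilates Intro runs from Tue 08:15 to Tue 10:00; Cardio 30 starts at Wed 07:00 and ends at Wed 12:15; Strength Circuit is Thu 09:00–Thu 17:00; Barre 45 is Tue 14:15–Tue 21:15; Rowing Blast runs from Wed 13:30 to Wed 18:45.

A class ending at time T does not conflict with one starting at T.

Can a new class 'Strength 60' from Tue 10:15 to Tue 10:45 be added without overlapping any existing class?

Yes — the slot is free

Pilates Intro: ends Tue 10:00 at or before Strength 60 starts Tue 10:15 → clear.
Barre 45: starts Tue 14:15 at or after Strength 60 ends Tue 10:45 → clear.
Cardio 30: starts Wed 07:00 at or after Strength 60 ends Tue 10:45 → clear.
Rowing Blast: starts Wed 13:30 at or after Strength 60 ends Tue 10:45 → clear.
Yoga 30: starts Wed 18:45 at or after Strength 60 ends Tue 10:45 → clear.
Strength Circuit: starts Thu 09:00 at or after Strength 60 ends Tue 10:45 → clear.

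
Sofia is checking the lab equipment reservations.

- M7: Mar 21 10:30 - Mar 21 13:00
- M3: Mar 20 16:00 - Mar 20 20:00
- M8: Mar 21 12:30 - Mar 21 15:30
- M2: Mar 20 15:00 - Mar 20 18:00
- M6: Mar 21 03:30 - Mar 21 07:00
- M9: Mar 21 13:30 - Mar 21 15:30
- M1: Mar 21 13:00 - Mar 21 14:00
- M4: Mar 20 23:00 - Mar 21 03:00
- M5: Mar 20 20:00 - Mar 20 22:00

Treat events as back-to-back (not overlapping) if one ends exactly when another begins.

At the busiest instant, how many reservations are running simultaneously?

3

Walk through starts and ends in time order (an end at T is processed before a start at T):
Mar 20 15:00 start M2 → 1
Mar 20 16:00 start M3 → 2
Mar 20 18:00 end M2 → 1
Mar 20 20:00 end M3 → 0
Mar 20 20:00 start M5 → 1
Mar 20 22:00 end M5 → 0
Mar 20 23:00 start M4 → 1
Mar 21 03:00 end M4 → 0
Mar 21 03:30 start M6 → 1
Mar 21 07:00 end M6 → 0
Mar 21 10:30 start M7 → 1
Mar 21 12:30 start M8 → 2
Mar 21 13:00 end M7 → 1
Mar 21 13:00 start M1 → 2
Mar 21 13:30 start M9 → 3
Mar 21 14:00 end M1 → 2
Mar 21 15:30 end M8 → 1
Mar 21 15:30 end M9 → 0
Peak is 3, at Mar 21 13:30 (M1, M8, M9).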